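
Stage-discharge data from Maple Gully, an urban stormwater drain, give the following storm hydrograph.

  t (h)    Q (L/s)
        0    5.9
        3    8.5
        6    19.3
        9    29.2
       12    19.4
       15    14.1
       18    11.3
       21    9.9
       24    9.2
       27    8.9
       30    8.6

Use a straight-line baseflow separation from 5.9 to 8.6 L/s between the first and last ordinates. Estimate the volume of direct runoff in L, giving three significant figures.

V ≈ 6.97 × 10^5 L

Direct-runoff ordinates (Q − Q_b): 0.00, 2.33, 12.86, 22.49, 12.42, 6.85, 3.78, 2.11, 1.14, 0.57, 0.00 L/s.
ΣQ_DR = 64.55 L/s.
With Δt = 3 h = 10800 s, V = ΣQ_DR · Δt = 64.55 × 10800 = 6.97 × 10^5 L.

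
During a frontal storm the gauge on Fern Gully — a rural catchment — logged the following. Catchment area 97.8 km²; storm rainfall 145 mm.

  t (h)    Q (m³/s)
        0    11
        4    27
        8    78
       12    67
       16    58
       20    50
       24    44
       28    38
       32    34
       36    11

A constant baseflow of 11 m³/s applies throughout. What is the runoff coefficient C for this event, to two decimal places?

C ≈ 0.31

ΣQ_DR = 308.0 m³/s; V = ΣQ_DR·Δt = 4.435 × 10^6 m³.
Runoff depth d = V / A = 45.35 mm.
C = d / P = 45.35 / 145 = 0.31.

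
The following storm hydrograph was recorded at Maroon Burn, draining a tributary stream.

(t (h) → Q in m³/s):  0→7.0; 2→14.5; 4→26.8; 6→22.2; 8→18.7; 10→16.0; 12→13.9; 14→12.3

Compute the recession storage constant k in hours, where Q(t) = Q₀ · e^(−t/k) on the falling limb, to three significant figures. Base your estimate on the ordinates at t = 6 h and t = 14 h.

k ≈ 13.5 h

On the falling limb, Q drops from 22.2 to 12.3 m³/s between t = 6 h and t = 14 h (Δt = 8 h).
k = −Δt / ln(Q₂/Q₁) = −8 / ln(12.3/22.2) = 13.5 h.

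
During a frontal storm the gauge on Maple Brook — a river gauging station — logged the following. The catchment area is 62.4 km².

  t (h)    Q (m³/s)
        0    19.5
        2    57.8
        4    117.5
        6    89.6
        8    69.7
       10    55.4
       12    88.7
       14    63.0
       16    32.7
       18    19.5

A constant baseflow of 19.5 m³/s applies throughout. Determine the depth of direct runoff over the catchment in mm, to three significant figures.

Direct runoff: 0.0, 38.3, 98.0, 70.1, 50.2, 35.9, 69.2, 43.5, 13.2, 0.0 m³/s; ΣQ_DR = 418.4 m³/s.
V = ΣQ_DR · Δt = 418.4 × 7200 s = 3.012 × 10^6 m³.
Over A = 62.4 km², depth = V / A = 48.3 mm.

d ≈ 48.3 mm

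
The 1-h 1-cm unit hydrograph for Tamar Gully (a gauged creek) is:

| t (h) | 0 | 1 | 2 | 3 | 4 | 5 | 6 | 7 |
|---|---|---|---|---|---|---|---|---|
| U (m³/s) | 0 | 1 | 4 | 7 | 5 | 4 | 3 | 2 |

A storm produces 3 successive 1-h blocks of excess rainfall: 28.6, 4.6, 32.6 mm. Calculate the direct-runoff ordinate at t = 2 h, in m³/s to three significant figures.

Q ≈ 11.9 m³/s

By discrete convolution, Q_j = Σ (P_i / 10 mm) · U_{j−i}.
At t = 2 h (j=2): Q = (28.6/10)·4 + (4.6/10)·1 + (32.6/10)·0 = 11.9 m³/s.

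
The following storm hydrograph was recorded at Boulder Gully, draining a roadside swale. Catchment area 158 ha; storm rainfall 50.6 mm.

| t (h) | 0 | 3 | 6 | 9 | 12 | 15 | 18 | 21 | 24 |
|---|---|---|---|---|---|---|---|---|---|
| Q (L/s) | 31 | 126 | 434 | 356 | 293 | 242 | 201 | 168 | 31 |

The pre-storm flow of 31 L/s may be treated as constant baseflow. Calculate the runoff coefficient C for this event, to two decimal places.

ΣQ_DR = 1603 L/s; V = ΣQ_DR·Δt = 1.731 × 10^7 L.
Runoff depth d = V / A = 10.96 mm.
C = d / P = 10.96 / 50.6 = 0.22.

C ≈ 0.22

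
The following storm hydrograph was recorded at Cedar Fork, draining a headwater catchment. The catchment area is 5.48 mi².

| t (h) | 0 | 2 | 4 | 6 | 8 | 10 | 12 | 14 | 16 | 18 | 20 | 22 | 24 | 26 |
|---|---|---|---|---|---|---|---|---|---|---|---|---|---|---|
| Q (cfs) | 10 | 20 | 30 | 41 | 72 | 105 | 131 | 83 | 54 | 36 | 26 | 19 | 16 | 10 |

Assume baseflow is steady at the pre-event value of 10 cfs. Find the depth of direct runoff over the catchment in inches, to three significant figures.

d ≈ 0.290 in

Direct runoff: 0.0, 10.0, 20.0, 31.0, 62.0, 95.0, 121.0, 73.0, 44.0, 26.0, 16.0, 9.0, 6.0, 0.0 cfs; ΣQ_DR = 513.0 cfs.
V = ΣQ_DR · Δt = 513.0 × 7200 s = 3.694 × 10^6 ft³.
Over A = 5.48 mi², depth = V / A = 0.290 in.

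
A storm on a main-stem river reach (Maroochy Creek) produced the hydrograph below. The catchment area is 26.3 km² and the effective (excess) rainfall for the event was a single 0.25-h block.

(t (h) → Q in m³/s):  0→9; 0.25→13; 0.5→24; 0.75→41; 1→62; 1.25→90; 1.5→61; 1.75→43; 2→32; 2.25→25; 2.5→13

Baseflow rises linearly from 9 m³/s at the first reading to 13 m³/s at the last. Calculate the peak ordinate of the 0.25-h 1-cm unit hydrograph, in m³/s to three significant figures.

U_p ≈ 79.1 m³/s

Direct runoff: 0.00, 3.60, 14.20, 30.80, 51.40, 79.00, 49.60, 31.20, 19.80, 12.40, 0.00 m³/s; ΣQ_DR = 292.0 m³/s, peak = 79.00 m³/s.
Runoff depth d = ΣQ_DR·Δt / A = 292.0 × 900 / (26.3 km²) = 9.992 mm.
The 1-cm UH is the DRH scaled by (10 mm)/d, so U_p = 79.00 × 10/9.992 = 79.1 m³/s.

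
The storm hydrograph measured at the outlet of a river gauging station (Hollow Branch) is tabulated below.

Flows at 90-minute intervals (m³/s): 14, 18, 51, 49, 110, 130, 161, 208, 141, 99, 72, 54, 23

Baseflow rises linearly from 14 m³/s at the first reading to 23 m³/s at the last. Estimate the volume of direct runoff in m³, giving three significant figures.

V ≈ 4.80 × 10^6 m³

Direct-runoff ordinates (Q − Q_b): 0.00, 3.25, 35.50, 32.75, 93.00, 112.25, 142.50, 188.75, 121.00, 78.25, 50.50, 31.75, 0.00 m³/s.
ΣQ_DR = 889.5 m³/s.
With Δt = 1.5 h = 5400 s, V = ΣQ_DR · Δt = 889.5 × 5400 = 4.80 × 10^6 m³.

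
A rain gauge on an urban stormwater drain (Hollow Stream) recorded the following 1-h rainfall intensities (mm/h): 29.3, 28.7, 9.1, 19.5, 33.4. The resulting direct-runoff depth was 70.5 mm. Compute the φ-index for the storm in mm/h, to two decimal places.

Only the 4 blocks with intensity above φ contribute runoff: 29.3, 28.7, 19.5, 33.4 mm/h.
Σ(I−φ)·Δt = d  ⇒  (29.3+28.7+19.5+33.4 − 4φ)·1 = 70.5
φ = (110.9 − 70.5/1) / 4 = 10.10 mm/h.

φ ≈ 10.10 mm/h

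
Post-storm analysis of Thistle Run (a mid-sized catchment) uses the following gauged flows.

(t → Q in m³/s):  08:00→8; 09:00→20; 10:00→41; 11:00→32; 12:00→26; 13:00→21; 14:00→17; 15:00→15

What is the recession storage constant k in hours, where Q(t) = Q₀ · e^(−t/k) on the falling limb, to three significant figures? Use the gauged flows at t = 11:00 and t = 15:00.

k ≈ 5.28 h

On the falling limb, Q drops from 32 to 15 m³/s between t = 11:00 and t = 15:00 (Δt = 4 h).
k = −Δt / ln(Q₂/Q₁) = −4 / ln(15/32) = 5.28 h.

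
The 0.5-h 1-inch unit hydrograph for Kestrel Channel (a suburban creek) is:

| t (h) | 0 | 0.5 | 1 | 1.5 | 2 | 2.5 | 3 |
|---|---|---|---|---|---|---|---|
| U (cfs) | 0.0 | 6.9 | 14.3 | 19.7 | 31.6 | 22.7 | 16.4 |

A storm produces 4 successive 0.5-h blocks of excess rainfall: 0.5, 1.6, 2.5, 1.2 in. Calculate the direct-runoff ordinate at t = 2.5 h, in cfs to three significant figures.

By discrete convolution, Q_j = Σ (P_i / 1 in) · U_{j−i}.
At t = 2.5 h (j=5): Q = (0.5/1)·22.7 + (1.6/1)·31.6 + (2.5/1)·19.7 + (1.2/1)·14.3 = 128 cfs.

Q ≈ 128 cfs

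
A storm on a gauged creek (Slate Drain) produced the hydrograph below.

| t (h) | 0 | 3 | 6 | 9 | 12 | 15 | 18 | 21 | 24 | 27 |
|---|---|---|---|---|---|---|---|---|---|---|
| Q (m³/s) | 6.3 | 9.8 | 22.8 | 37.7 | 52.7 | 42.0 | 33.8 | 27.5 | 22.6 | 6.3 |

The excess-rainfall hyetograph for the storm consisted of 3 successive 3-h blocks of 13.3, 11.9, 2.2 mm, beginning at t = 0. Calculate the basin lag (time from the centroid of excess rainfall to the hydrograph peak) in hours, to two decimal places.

t_L ≈ 8.72 h

Centroid of excess rainfall: t_c = Σ P_i·t̄_i / ΣP_i = 3.2847 h (block centres at 1.5, 4.5, 7.5 h).
Hydrograph peak occurs at t = 12 h, so basin lag t_L = 12 − 3.2847 = 8.72 h.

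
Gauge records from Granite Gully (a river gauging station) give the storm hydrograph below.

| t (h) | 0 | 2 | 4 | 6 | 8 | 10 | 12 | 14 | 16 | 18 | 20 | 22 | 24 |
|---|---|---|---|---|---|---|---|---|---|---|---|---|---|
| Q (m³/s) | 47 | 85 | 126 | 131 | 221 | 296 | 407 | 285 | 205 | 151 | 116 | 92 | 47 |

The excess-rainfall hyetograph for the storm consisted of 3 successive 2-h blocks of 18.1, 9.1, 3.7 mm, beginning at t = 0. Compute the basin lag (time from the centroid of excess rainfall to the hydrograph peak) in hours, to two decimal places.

Centroid of excess rainfall: t_c = Σ P_i·t̄_i / ΣP_i = 2.0680 h (block centres at 1, 3, 5 h).
Hydrograph peak occurs at t = 12 h, so basin lag t_L = 12 − 2.0680 = 9.93 h.

t_L ≈ 9.93 h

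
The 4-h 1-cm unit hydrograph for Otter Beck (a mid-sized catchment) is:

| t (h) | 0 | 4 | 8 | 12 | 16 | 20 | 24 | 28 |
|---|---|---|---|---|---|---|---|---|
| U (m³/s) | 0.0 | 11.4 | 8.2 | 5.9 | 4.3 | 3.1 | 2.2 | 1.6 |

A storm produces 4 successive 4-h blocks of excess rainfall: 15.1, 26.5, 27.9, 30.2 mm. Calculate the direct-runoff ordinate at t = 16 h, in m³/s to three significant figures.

Q ≈ 79.4 m³/s

By discrete convolution, Q_j = Σ (P_i / 10 mm) · U_{j−i}.
At t = 16 h (j=4): Q = (15.1/10)·4.3 + (26.5/10)·5.9 + (27.9/10)·8.2 + (30.2/10)·11.4 = 79.4 m³/s.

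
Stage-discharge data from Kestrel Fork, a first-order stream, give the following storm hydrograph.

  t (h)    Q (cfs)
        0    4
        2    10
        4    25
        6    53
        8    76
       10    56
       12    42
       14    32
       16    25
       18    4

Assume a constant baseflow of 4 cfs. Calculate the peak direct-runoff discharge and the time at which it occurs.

Subtracting baseflow gives direct-runoff ordinates: 0.0, 6.0, 21.0, 49.0, 72.0, 52.0, 38.0, 28.0, 21.0, 0.0 cfs.
The maximum is 72.0 cfs, occurring at the reading for t = 8 h.

Q_p = 72.0 cfs at t = 8 h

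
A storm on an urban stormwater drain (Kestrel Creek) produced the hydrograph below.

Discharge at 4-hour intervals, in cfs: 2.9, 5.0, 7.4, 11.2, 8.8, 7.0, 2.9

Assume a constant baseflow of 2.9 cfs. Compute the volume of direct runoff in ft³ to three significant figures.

V ≈ 3.59 × 10^5 ft³

Direct-runoff ordinates (Q − Q_b): 0.0, 2.1, 4.5, 8.3, 5.9, 4.1, 0.0 cfs.
ΣQ_DR = 24.90 cfs.
With Δt = 4 h = 14400 s, V = ΣQ_DR · Δt = 24.90 × 14400 = 3.59 × 10^5 ft³.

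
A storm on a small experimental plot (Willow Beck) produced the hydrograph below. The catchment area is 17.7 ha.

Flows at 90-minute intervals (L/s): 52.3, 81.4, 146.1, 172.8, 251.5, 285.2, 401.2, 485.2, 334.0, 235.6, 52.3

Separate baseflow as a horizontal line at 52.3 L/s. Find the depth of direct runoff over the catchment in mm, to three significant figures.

Direct runoff: 0.0, 29.1, 93.8, 120.5, 199.2, 232.9, 348.9, 432.9, 281.7, 183.3, 0.0 L/s; ΣQ_DR = 1922 L/s.
V = ΣQ_DR · Δt = 1922 × 5400 s = 1.038 × 10^7 L.
Over A = 17.7 ha, depth = V / A = 58.6 mm.

d ≈ 58.6 mm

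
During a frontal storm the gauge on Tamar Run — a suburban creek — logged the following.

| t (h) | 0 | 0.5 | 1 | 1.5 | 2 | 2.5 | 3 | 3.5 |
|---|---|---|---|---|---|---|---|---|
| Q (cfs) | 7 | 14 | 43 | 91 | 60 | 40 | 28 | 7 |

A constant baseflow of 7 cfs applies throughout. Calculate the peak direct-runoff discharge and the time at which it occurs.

Q_p = 84.0 cfs at t = 1.5 h

Subtracting baseflow gives direct-runoff ordinates: 0.0, 7.0, 36.0, 84.0, 53.0, 33.0, 21.0, 0.0 cfs.
The maximum is 84.0 cfs, occurring at the reading for t = 1.5 h.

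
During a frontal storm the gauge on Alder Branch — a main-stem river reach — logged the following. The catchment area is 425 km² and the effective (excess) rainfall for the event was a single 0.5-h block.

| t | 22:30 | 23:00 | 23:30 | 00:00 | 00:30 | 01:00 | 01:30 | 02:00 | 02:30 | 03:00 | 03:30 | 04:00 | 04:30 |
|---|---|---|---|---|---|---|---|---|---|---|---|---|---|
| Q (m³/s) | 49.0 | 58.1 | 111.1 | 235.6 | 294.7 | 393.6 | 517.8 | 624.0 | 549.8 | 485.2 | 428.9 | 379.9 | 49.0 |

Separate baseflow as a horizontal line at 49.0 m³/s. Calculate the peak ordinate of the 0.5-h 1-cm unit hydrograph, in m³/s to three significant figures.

U_p ≈ 384 m³/s

Direct runoff: 0.0, 9.1, 62.1, 186.6, 245.7, 344.6, 468.8, 575.0, 500.8, 436.2, 379.9, 330.9, 0.0 m³/s; ΣQ_DR = 3540 m³/s, peak = 575.0 m³/s.
Runoff depth d = ΣQ_DR·Δt / A = 3540 × 1800 / (425 km²) = 14.99 mm.
The 1-cm UH is the DRH scaled by (10 mm)/d, so U_p = 575.0 × 10/14.99 = 384 m³/s.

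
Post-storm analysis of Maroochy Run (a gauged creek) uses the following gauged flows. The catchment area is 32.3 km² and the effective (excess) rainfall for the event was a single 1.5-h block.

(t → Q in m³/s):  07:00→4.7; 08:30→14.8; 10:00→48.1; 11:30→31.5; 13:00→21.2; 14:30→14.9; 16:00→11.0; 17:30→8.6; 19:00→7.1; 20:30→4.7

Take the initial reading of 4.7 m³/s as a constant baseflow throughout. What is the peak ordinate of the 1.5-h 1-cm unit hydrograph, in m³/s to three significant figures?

U_p ≈ 21.7 m³/s

Direct runoff: 0.0, 10.1, 43.4, 26.8, 16.5, 10.2, 6.3, 3.9, 2.4, 0.0 m³/s; ΣQ_DR = 119.6 m³/s, peak = 43.4 m³/s.
Runoff depth d = ΣQ_DR·Δt / A = 119.6 × 5400 / (32.3 km²) = 20.00 mm.
The 1-cm UH is the DRH scaled by (10 mm)/d, so U_p = 43.4 × 10/20.00 = 21.7 m³/s.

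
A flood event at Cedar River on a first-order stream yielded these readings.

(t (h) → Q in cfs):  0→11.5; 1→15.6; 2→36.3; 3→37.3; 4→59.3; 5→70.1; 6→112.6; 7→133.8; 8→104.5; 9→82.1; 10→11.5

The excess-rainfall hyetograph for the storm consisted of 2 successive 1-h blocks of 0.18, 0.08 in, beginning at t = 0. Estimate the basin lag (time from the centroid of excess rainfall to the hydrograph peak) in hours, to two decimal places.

t_L ≈ 6.19 h

Centroid of excess rainfall: t_c = Σ P_i·t̄_i / ΣP_i = 0.8077 h (block centres at 0.5, 1.5 h).
Hydrograph peak occurs at t = 7 h, so basin lag t_L = 7 − 0.8077 = 6.19 h.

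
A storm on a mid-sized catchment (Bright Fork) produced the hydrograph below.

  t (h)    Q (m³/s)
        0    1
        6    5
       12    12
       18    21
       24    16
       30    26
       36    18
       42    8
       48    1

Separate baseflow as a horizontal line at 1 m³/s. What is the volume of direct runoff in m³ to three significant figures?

V ≈ 2.14 × 10^6 m³

Direct-runoff ordinates (Q − Q_b): 0.0, 4.0, 11.0, 20.0, 15.0, 25.0, 17.0, 7.0, 0.0 m³/s.
ΣQ_DR = 99.00 m³/s.
With Δt = 6 h = 21600 s, V = ΣQ_DR · Δt = 99.00 × 21600 = 2.14 × 10^6 m³.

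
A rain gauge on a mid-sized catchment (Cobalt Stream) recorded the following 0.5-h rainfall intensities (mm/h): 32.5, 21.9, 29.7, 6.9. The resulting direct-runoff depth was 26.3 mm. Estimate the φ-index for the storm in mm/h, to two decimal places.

Only the 3 blocks with intensity above φ contribute runoff: 32.5, 21.9, 29.7 mm/h.
Σ(I−φ)·Δt = d  ⇒  (32.5+21.9+29.7 − 3φ)·0.5 = 26.3
φ = (84.10 − 26.3/0.5) / 3 = 10.50 mm/h.

φ ≈ 10.50 mm/h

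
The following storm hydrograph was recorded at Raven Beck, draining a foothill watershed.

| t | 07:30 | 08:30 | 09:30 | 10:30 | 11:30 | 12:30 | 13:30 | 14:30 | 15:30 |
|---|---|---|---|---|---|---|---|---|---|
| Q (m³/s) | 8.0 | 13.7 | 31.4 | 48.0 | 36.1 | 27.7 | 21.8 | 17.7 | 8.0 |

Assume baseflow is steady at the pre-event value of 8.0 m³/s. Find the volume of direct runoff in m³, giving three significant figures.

Direct-runoff ordinates (Q − Q_b): 0.0, 5.7, 23.4, 40.0, 28.1, 19.7, 13.8, 9.7, 0.0 m³/s.
ΣQ_DR = 140.4 m³/s.
With Δt = 1 h = 3600 s, V = ΣQ_DR · Δt = 140.4 × 3600 = 5.05 × 10^5 m³.

V ≈ 5.05 × 10^5 m³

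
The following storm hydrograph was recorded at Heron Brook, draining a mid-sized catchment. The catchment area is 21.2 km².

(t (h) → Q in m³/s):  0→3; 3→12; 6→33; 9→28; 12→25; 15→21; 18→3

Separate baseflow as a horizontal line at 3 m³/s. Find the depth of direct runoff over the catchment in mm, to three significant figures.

d ≈ 53.0 mm

Direct runoff: 0.0, 9.0, 30.0, 25.0, 22.0, 18.0, 0.0 m³/s; ΣQ_DR = 104.0 m³/s.
V = ΣQ_DR · Δt = 104.0 × 10800 s = 1.123 × 10^6 m³.
Over A = 21.2 km², depth = V / A = 53.0 mm.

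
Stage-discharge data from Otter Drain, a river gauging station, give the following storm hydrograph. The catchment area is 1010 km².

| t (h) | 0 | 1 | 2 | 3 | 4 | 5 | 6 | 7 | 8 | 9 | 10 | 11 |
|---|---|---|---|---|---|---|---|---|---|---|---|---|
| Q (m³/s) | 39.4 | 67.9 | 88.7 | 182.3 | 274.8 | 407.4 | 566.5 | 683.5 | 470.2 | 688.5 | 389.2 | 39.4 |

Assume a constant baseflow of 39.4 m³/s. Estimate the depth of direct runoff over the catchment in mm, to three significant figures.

Direct runoff: 0.0, 28.5, 49.3, 142.9, 235.4, 368.0, 527.1, 644.1, 430.8, 649.1, 349.8, 0.0 m³/s; ΣQ_DR = 3425 m³/s.
V = ΣQ_DR · Δt = 3425 × 3600 s = 1.233 × 10^7 m³.
Over A = 1010 km², depth = V / A = 12.2 mm.

d ≈ 12.2 mm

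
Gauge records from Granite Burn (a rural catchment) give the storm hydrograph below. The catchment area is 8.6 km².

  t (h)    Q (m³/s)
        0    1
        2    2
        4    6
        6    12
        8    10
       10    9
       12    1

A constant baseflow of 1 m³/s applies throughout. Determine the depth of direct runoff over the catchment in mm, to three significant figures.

d ≈ 28.5 mm

Direct runoff: 0.0, 1.0, 5.0, 11.0, 9.0, 8.0, 0.0 m³/s; ΣQ_DR = 34.00 m³/s.
V = ΣQ_DR · Δt = 34.00 × 7200 s = 2.448 × 10^5 m³.
Over A = 8.6 km², depth = V / A = 28.5 mm.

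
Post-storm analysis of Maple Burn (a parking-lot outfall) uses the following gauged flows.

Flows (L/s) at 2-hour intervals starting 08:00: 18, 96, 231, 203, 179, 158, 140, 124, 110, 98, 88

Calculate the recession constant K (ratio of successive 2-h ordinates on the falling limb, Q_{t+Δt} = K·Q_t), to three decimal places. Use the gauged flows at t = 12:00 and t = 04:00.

Using the recession-limb readings at t = 12:00 and t = 04:00: Q falls from 231 to 88 L/s over 8 intervals.
K = (Q₂/Q₁)^(1/8) = (88/231)^(1/8) = 0.886.

K ≈ 0.886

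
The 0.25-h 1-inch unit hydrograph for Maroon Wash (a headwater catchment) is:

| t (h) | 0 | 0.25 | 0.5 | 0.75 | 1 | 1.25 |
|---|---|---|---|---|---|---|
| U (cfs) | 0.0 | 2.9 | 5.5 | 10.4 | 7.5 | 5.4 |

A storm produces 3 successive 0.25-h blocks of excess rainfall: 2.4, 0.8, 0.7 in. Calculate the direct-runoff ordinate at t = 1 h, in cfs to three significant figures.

Q ≈ 30.2 cfs

By discrete convolution, Q_j = Σ (P_i / 1 in) · U_{j−i}.
At t = 1 h (j=4): Q = (2.4/1)·7.5 + (0.8/1)·10.4 + (0.7/1)·5.5 = 30.2 cfs.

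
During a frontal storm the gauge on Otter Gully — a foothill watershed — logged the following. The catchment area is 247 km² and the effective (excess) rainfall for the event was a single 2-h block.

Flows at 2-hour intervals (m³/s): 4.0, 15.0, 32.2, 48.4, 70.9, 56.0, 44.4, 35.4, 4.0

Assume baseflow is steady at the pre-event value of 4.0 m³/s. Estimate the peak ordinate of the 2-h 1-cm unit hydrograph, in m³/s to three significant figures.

Direct runoff: 0.0, 11.0, 28.2, 44.4, 66.9, 52.0, 40.4, 31.4, 0.0 m³/s; ΣQ_DR = 274.3 m³/s, peak = 66.9 m³/s.
Runoff depth d = ΣQ_DR·Δt / A = 274.3 × 7200 / (247 km²) = 7.996 mm.
The 1-cm UH is the DRH scaled by (10 mm)/d, so U_p = 66.9 × 10/7.996 = 83.7 m³/s.

U_p ≈ 83.7 m³/s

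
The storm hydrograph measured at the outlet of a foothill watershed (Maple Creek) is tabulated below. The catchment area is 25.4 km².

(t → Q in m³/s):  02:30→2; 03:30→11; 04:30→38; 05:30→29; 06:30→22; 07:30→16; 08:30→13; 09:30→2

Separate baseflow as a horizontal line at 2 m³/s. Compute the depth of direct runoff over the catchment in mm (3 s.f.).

d ≈ 16.6 mm

Direct runoff: 0.0, 9.0, 36.0, 27.0, 20.0, 14.0, 11.0, 0.0 m³/s; ΣQ_DR = 117.0 m³/s.
V = ΣQ_DR · Δt = 117.0 × 3600 s = 4.212 × 10^5 m³.
Over A = 25.4 km², depth = V / A = 16.6 mm.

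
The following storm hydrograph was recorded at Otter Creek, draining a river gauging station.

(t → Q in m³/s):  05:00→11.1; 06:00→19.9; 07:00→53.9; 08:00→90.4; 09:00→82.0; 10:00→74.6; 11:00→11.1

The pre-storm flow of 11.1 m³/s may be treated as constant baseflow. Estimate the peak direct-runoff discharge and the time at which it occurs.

Subtracting baseflow gives direct-runoff ordinates: 0.0, 8.8, 42.8, 79.3, 70.9, 63.5, 0.0 m³/s.
The maximum is 79.3 m³/s, occurring at the reading for t = 08:00.

Q_p = 79.3 m³/s at t = 08:00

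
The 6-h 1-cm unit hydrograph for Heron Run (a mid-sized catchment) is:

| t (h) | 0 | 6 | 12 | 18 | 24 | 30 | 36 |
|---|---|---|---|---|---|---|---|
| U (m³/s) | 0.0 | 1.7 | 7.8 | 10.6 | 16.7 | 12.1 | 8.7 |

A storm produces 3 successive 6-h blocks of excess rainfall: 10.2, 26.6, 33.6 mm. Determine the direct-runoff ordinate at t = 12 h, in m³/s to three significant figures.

By discrete convolution, Q_j = Σ (P_i / 10 mm) · U_{j−i}.
At t = 12 h (j=2): Q = (10.2/10)·7.8 + (26.6/10)·1.7 + (33.6/10)·0.0 = 12.5 m³/s.

Q ≈ 12.5 m³/s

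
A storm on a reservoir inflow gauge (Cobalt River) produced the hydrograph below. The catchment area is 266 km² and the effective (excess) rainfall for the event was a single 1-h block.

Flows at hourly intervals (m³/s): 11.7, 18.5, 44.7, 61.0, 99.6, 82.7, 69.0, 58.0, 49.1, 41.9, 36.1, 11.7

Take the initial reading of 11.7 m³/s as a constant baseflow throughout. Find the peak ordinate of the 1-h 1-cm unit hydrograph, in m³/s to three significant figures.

Direct runoff: 0.0, 6.8, 33.0, 49.3, 87.9, 71.0, 57.3, 46.3, 37.4, 30.2, 24.4, 0.0 m³/s; ΣQ_DR = 443.6 m³/s, peak = 87.9 m³/s.
Runoff depth d = ΣQ_DR·Δt / A = 443.6 × 3600 / (266 km²) = 6.004 mm.
The 1-cm UH is the DRH scaled by (10 mm)/d, so U_p = 87.9 × 10/6.004 = 146 m³/s.

U_p ≈ 146 m³/s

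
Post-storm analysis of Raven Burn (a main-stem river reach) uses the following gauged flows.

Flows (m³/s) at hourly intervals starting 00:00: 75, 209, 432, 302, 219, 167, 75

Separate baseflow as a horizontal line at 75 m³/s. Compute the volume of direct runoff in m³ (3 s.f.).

V ≈ 3.43 × 10^6 m³

Direct-runoff ordinates (Q − Q_b): 0.0, 134.0, 357.0, 227.0, 144.0, 92.0, 0.0 m³/s.
ΣQ_DR = 954.0 m³/s.
With Δt = 1 h = 3600 s, V = ΣQ_DR · Δt = 954.0 × 3600 = 3.43 × 10^6 m³.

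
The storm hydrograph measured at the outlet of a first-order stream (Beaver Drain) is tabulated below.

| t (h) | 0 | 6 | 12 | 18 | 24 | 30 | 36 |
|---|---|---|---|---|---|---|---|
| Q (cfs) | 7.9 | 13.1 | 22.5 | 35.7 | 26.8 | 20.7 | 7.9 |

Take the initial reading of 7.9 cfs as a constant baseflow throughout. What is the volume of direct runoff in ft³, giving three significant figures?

Direct-runoff ordinates (Q − Q_b): 0.0, 5.2, 14.6, 27.8, 18.9, 12.8, 0.0 cfs.
ΣQ_DR = 79.30 cfs.
With Δt = 6 h = 21600 s, V = ΣQ_DR · Δt = 79.30 × 21600 = 1.71 × 10^6 ft³.

V ≈ 1.71 × 10^6 ft³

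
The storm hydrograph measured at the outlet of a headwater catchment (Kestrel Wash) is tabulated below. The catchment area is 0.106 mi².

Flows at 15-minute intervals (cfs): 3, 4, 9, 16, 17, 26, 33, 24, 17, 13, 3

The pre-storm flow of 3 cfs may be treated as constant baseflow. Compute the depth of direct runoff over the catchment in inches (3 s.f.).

Direct runoff: 0.0, 1.0, 6.0, 13.0, 14.0, 23.0, 30.0, 21.0, 14.0, 10.0, 0.0 cfs; ΣQ_DR = 132.0 cfs.
V = ΣQ_DR · Δt = 132.0 × 900 s = 1.188 × 10^5 ft³.
Over A = 0.106 mi², depth = V / A = 0.482 in.

d ≈ 0.482 in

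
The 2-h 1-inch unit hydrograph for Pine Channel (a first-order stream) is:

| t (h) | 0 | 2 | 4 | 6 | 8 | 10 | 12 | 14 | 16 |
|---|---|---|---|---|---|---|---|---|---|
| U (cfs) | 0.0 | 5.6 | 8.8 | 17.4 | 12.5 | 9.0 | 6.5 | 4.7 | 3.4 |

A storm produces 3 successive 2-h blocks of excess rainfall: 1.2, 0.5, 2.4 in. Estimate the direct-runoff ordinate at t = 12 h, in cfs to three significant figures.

Q ≈ 42.3 cfs

By discrete convolution, Q_j = Σ (P_i / 1 in) · U_{j−i}.
At t = 12 h (j=6): Q = (1.2/1)·6.5 + (0.5/1)·9.0 + (2.4/1)·12.5 = 42.3 cfs.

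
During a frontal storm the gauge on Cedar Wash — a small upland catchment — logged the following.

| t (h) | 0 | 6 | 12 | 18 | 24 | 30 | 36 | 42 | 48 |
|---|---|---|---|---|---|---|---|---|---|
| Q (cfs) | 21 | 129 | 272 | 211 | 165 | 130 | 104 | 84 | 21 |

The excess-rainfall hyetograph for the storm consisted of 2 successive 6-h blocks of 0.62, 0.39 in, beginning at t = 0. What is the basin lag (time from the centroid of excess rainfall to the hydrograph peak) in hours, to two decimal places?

t_L ≈ 6.68 h

Centroid of excess rainfall: t_c = Σ P_i·t̄_i / ΣP_i = 5.3168 h (block centres at 3, 9 h).
Hydrograph peak occurs at t = 12 h, so basin lag t_L = 12 − 5.3168 = 6.68 h.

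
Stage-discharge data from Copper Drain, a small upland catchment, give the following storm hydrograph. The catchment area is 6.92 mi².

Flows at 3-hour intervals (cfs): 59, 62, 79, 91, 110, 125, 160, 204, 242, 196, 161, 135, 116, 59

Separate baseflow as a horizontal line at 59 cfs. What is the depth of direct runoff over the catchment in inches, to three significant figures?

Direct runoff: 0.0, 3.0, 20.0, 32.0, 51.0, 66.0, 101.0, 145.0, 183.0, 137.0, 102.0, 76.0, 57.0, 0.0 cfs; ΣQ_DR = 973.0 cfs.
V = ΣQ_DR · Δt = 973.0 × 10800 s = 1.051 × 10^7 ft³.
Over A = 6.92 mi², depth = V / A = 0.654 in.

d ≈ 0.654 in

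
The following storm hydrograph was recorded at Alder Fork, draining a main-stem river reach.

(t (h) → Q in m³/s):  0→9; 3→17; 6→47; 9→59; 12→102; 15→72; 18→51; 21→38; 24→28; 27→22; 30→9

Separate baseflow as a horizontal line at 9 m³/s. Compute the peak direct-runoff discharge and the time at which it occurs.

Subtracting baseflow gives direct-runoff ordinates: 0.0, 8.0, 38.0, 50.0, 93.0, 63.0, 42.0, 29.0, 19.0, 13.0, 0.0 m³/s.
The maximum is 93.0 m³/s, occurring at the reading for t = 12 h.

Q_p = 93.0 m³/s at t = 12 h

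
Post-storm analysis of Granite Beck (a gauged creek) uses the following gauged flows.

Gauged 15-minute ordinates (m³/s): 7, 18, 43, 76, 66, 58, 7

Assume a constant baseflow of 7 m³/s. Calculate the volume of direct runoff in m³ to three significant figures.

V ≈ 2.03 × 10^5 m³

Direct-runoff ordinates (Q − Q_b): 0.0, 11.0, 36.0, 69.0, 59.0, 51.0, 0.0 m³/s.
ΣQ_DR = 226.0 m³/s.
With Δt = 0.25 h = 900 s, V = ΣQ_DR · Δt = 226.0 × 900 = 2.03 × 10^5 m³.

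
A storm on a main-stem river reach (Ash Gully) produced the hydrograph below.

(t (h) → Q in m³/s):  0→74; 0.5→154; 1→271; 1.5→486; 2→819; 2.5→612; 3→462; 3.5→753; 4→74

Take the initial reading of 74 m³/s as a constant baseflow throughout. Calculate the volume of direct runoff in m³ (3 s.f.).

Direct-runoff ordinates (Q − Q_b): 0.0, 80.0, 197.0, 412.0, 745.0, 538.0, 388.0, 679.0, 0.0 m³/s.
ΣQ_DR = 3039 m³/s.
With Δt = 0.5 h = 1800 s, V = ΣQ_DR · Δt = 3039 × 1800 = 5.47 × 10^6 m³.

V ≈ 5.47 × 10^6 m³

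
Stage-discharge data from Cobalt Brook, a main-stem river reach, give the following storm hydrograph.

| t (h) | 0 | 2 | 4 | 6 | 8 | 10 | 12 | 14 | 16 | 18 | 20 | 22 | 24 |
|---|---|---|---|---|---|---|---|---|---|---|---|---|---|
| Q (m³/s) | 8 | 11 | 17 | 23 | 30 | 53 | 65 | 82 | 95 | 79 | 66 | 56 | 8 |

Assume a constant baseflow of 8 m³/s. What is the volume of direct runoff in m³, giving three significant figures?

Direct-runoff ordinates (Q − Q_b): 0.0, 3.0, 9.0, 15.0, 22.0, 45.0, 57.0, 74.0, 87.0, 71.0, 58.0, 48.0, 0.0 m³/s.
ΣQ_DR = 489.0 m³/s.
With Δt = 2 h = 7200 s, V = ΣQ_DR · Δt = 489.0 × 7200 = 3.52 × 10^6 m³.

V ≈ 3.52 × 10^6 m³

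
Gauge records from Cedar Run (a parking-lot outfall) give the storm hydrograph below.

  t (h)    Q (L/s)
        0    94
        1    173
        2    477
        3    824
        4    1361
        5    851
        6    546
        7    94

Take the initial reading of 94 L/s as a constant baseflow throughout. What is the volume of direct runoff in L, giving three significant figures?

V ≈ 1.32 × 10^7 L

Direct-runoff ordinates (Q − Q_b): 0.0, 79.0, 383.0, 730.0, 1267.0, 757.0, 452.0, 0.0 L/s.
ΣQ_DR = 3668 L/s.
With Δt = 1 h = 3600 s, V = ΣQ_DR · Δt = 3668 × 3600 = 1.32 × 10^7 L.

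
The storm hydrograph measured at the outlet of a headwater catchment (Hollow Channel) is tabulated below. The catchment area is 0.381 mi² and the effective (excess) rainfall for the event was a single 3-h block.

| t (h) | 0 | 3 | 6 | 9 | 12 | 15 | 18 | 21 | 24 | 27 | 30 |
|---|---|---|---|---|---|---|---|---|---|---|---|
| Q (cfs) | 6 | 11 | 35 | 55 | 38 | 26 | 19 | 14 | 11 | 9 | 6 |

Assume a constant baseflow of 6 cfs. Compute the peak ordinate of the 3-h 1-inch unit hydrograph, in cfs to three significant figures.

Direct runoff: 0.0, 5.0, 29.0, 49.0, 32.0, 20.0, 13.0, 8.0, 5.0, 3.0, 0.0 cfs; ΣQ_DR = 164.0 cfs, peak = 49.0 cfs.
Runoff depth d = ΣQ_DR·Δt / A = 164.0 × 10800 / (0.381 mi²) = 2.001 in.
The 1-inch UH is the DRH scaled by (1 in)/d, so U_p = 49.0 × 1/2.001 = 24.5 cfs.

U_p ≈ 24.5 cfs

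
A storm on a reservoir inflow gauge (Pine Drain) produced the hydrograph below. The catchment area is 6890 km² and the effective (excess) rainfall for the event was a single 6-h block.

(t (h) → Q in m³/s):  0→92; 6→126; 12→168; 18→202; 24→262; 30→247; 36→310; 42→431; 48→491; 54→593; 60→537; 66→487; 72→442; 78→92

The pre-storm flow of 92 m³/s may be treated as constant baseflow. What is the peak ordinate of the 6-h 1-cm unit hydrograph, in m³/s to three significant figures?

U_p ≈ 501 m³/s

Direct runoff: 0.0, 34.0, 76.0, 110.0, 170.0, 155.0, 218.0, 339.0, 399.0, 501.0, 445.0, 395.0, 350.0, 0.0 m³/s; ΣQ_DR = 3192 m³/s, peak = 501.0 m³/s.
Runoff depth d = ΣQ_DR·Δt / A = 3192 × 21600 / (6890 km²) = 10.01 mm.
The 1-cm UH is the DRH scaled by (10 mm)/d, so U_p = 501.0 × 10/10.01 = 501 m³/s.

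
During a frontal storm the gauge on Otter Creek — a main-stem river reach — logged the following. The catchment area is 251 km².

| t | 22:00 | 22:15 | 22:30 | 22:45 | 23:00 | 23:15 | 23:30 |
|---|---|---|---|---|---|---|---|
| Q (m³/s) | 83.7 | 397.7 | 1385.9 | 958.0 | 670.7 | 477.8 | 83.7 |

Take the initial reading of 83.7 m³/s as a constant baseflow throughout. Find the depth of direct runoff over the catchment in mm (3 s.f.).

d ≈ 12.4 mm

Direct runoff: 0.0, 314.0, 1302.2, 874.3, 587.0, 394.1, 0.0 m³/s; ΣQ_DR = 3472 m³/s.
V = ΣQ_DR · Δt = 3472 × 900 s = 3.124 × 10^6 m³.
Over A = 251 km², depth = V / A = 12.4 mm.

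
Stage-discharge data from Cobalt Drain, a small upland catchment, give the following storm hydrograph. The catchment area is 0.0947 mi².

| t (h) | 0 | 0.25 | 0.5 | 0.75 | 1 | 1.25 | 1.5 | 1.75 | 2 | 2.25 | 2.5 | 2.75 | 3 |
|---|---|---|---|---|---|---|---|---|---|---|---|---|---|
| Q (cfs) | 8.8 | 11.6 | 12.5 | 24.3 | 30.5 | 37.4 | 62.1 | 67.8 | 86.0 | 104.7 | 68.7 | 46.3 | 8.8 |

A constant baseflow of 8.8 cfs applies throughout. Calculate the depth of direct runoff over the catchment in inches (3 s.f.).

Direct runoff: 0.0, 2.8, 3.7, 15.5, 21.7, 28.6, 53.3, 59.0, 77.2, 95.9, 59.9, 37.5, 0.0 cfs; ΣQ_DR = 455.1 cfs.
V = ΣQ_DR · Δt = 455.1 × 900 s = 4.096 × 10^5 ft³.
Over A = 0.0947 mi², depth = V / A = 1.86 in.

d ≈ 1.86 in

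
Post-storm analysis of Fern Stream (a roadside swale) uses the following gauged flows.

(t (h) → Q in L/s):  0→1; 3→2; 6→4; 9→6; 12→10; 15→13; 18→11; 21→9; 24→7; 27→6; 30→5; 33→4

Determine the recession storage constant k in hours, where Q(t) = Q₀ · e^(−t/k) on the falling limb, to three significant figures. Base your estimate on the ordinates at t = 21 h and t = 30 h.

k ≈ 15.3 h

On the falling limb, Q drops from 9 to 5 L/s between t = 21 h and t = 30 h (Δt = 9 h).
k = −Δt / ln(Q₂/Q₁) = −9 / ln(5/9) = 15.3 h.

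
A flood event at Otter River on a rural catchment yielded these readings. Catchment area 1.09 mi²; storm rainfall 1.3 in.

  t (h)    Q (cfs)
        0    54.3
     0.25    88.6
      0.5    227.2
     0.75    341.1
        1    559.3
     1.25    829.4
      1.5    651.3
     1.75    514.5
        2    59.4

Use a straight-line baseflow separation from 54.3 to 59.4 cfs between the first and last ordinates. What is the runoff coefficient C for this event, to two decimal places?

C ≈ 0.77

ΣQ_DR = 2813 cfs; V = ΣQ_DR·Δt = 2.532 × 10^6 ft³.
Runoff depth d = V / A = 0.9999 in.
C = d / P = 0.9999 / 1.3 = 0.77.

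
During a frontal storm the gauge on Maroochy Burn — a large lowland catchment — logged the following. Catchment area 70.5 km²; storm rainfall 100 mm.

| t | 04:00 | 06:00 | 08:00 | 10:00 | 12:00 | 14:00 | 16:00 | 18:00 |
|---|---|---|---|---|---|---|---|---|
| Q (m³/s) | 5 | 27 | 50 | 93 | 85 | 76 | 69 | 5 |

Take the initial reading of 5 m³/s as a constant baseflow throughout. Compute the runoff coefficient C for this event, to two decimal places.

ΣQ_DR = 370.0 m³/s; V = ΣQ_DR·Δt = 2.664 × 10^6 m³.
Runoff depth d = V / A = 37.79 mm.
C = d / P = 37.79 / 100 = 0.38.

C ≈ 0.38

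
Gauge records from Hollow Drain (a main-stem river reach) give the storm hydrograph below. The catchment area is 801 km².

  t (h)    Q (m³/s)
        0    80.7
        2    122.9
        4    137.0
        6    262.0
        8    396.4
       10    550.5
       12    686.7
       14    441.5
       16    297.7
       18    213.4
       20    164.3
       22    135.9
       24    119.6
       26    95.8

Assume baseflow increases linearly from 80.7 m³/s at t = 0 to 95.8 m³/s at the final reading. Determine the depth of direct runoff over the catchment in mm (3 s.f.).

Direct runoff: 0.00, 41.04, 53.98, 177.82, 311.05, 463.99, 599.03, 352.67, 207.71, 122.25, 71.98, 42.42, 24.96, 0.00 m³/s; ΣQ_DR = 2469 m³/s.
V = ΣQ_DR · Δt = 2469 × 7200 s = 1.778 × 10^7 m³.
Over A = 801 km², depth = V / A = 22.2 mm.

d ≈ 22.2 mm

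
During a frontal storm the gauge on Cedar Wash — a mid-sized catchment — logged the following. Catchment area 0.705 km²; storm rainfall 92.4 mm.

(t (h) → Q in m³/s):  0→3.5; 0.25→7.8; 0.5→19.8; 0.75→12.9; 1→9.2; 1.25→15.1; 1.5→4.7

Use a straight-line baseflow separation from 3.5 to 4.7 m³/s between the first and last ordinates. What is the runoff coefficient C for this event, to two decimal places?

C ≈ 0.61

ΣQ_DR = 44.30 m³/s; V = ΣQ_DR·Δt = 39870 m³.
Runoff depth d = V / A = 56.55 mm.
C = d / P = 56.55 / 92.4 = 0.61.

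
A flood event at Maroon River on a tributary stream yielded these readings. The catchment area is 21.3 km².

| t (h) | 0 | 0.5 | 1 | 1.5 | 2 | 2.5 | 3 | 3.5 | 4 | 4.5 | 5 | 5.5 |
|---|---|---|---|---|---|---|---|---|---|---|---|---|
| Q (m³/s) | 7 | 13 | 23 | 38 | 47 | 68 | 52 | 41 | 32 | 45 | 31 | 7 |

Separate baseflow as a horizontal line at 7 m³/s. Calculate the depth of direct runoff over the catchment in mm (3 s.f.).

d ≈ 27.0 mm

Direct runoff: 0.0, 6.0, 16.0, 31.0, 40.0, 61.0, 45.0, 34.0, 25.0, 38.0, 24.0, 0.0 m³/s; ΣQ_DR = 320.0 m³/s.
V = ΣQ_DR · Δt = 320.0 × 1800 s = 5.760 × 10^5 m³.
Over A = 21.3 km², depth = V / A = 27.0 mm.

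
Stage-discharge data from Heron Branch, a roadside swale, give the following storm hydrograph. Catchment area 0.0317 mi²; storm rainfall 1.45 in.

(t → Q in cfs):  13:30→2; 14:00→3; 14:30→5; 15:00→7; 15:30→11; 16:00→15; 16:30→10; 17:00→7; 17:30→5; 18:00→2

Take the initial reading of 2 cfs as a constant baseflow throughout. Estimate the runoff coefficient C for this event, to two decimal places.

C ≈ 0.79

ΣQ_DR = 47.00 cfs; V = ΣQ_DR·Δt = 84600 ft³.
Runoff depth d = V / A = 1.149 in.
C = d / P = 1.149 / 1.45 = 0.79.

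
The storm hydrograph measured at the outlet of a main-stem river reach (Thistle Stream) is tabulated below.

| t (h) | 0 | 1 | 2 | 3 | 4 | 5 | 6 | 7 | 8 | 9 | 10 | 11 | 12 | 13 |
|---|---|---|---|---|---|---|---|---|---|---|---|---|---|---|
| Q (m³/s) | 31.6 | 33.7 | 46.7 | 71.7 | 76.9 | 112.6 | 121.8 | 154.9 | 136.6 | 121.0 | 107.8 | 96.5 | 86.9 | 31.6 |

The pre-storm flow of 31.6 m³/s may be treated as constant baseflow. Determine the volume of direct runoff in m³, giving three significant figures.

Direct-runoff ordinates (Q − Q_b): 0.0, 2.1, 15.1, 40.1, 45.3, 81.0, 90.2, 123.3, 105.0, 89.4, 76.2, 64.9, 55.3, 0.0 m³/s.
ΣQ_DR = 787.9 m³/s.
With Δt = 1 h = 3600 s, V = ΣQ_DR · Δt = 787.9 × 3600 = 2.84 × 10^6 m³.

V ≈ 2.84 × 10^6 m³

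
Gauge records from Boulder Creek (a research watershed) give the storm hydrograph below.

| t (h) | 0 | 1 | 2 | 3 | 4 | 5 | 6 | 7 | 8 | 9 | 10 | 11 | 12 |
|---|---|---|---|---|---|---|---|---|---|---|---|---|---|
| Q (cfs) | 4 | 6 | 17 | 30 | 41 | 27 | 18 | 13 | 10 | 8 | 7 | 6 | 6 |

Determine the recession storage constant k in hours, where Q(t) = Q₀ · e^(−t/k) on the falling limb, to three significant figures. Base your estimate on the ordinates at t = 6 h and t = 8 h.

k ≈ 3.40 h

On the falling limb, Q drops from 18 to 10 cfs between t = 6 h and t = 8 h (Δt = 2 h).
k = −Δt / ln(Q₂/Q₁) = −2 / ln(10/18) = 3.40 h.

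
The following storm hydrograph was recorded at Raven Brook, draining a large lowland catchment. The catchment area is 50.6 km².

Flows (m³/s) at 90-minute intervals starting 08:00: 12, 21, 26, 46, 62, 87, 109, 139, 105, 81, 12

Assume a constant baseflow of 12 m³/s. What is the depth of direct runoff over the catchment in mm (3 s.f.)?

d ≈ 60.6 mm

Direct runoff: 0.0, 9.0, 14.0, 34.0, 50.0, 75.0, 97.0, 127.0, 93.0, 69.0, 0.0 m³/s; ΣQ_DR = 568.0 m³/s.
V = ΣQ_DR · Δt = 568.0 × 5400 s = 3.067 × 10^6 m³.
Over A = 50.6 km², depth = V / A = 60.6 mm.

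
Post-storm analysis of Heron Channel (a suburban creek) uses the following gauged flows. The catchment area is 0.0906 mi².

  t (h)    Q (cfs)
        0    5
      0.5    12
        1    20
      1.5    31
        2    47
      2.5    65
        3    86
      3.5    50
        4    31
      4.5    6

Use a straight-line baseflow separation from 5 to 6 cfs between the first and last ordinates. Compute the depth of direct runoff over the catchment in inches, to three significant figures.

d ≈ 2.55 in

Direct runoff: 0.00, 6.89, 14.78, 25.67, 41.56, 59.44, 80.33, 44.22, 25.11, 0.00 cfs; ΣQ_DR = 298.0 cfs.
V = ΣQ_DR · Δt = 298.0 × 1800 s = 5.364 × 10^5 ft³.
Over A = 0.0906 mi², depth = V / A = 2.55 in.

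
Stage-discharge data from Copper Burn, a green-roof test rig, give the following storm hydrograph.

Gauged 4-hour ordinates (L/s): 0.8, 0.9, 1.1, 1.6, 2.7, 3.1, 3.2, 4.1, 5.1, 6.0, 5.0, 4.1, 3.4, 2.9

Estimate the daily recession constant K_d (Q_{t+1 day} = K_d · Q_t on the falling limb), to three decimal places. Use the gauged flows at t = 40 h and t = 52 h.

K_d ≈ 0.336

Between t = 40 h and t = 52 h the flow falls from 5.0 to 2.9 L/s over 3×4 h = 12 h.
Per-interval ratio K = (2.9/5.0)^(1/3) = 0.8340; K_d = K^(24/4) = 0.336.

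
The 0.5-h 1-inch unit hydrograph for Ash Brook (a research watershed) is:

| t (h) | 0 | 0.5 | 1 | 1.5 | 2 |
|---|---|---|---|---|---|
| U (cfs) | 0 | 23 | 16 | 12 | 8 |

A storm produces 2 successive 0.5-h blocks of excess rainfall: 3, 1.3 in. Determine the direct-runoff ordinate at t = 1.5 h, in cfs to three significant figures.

By discrete convolution, Q_j = Σ (P_i / 1 in) · U_{j−i}.
At t = 1.5 h (j=3): Q = (3/1)·12 + (1.3/1)·16 = 56.8 cfs.

Q ≈ 56.8 cfs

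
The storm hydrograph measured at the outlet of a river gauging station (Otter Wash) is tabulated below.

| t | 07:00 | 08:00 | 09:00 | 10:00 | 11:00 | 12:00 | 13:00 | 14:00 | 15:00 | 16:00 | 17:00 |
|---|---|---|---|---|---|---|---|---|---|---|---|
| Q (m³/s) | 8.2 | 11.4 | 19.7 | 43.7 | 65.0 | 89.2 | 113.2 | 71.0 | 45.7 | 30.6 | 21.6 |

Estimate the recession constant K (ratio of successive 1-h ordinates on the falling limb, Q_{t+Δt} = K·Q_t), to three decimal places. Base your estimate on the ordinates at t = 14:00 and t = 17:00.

K ≈ 0.673

Using the recession-limb readings at t = 14:00 and t = 17:00: Q falls from 71.0 to 21.6 m³/s over 3 intervals.
K = (Q₂/Q₁)^(1/3) = (21.6/71.0)^(1/3) = 0.673.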